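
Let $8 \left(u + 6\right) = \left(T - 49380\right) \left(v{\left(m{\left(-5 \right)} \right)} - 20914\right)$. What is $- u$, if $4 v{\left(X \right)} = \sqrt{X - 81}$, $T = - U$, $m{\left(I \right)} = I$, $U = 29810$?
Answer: $- \frac{414044903}{2} + \frac{39595 i \sqrt{86}}{16} \approx -2.0702 \cdot 10^{8} + 22949.0 i$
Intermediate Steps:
$T = -29810$ ($T = \left(-1\right) 29810 = -29810$)
$v{\left(X \right)} = \frac{\sqrt{-81 + X}}{4}$ ($v{\left(X \right)} = \frac{\sqrt{X - 81}}{4} = \frac{\sqrt{-81 + X}}{4}$)
$u = \frac{414044903}{2} - \frac{39595 i \sqrt{86}}{16}$ ($u = -6 + \frac{\left(-29810 - 49380\right) \left(\frac{\sqrt{-81 - 5}}{4} - 20914\right)}{8} = -6 + \frac{\left(-79190\right) \left(\frac{\sqrt{-86}}{4} - 20914\right)}{8} = -6 + \frac{\left(-79190\right) \left(\frac{i \sqrt{86}}{4} - 20914\right)}{8} = -6 + \frac{\left(-79190\right) \left(-20914 + \frac{i \sqrt{86}}{4}\right)}{8} = -6 + \frac{1656179660 - \frac{39595 i \sqrt{86}}{2}}{8} = -6 + \left(\frac{414044915}{2} - \frac{39595 i \sqrt{86}}{16}\right) = \frac{414044903}{2} - \frac{39595 i \sqrt{86}}{16} \approx 2.0702 \cdot 10^{8} - 22949.0 i$)
$- u = - (\frac{414044903}{2} - \frac{39595 i \sqrt{86}}{16}) = - \frac{414044903}{2} + \frac{39595 i \sqrt{86}}{16}$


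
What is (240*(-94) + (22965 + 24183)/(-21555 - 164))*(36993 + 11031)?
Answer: -23533094490912/21719 ≈ -1.0835e+9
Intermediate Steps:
(240*(-94) + (22965 + 24183)/(-21555 - 164))*(36993 + 11031) = (-22560 + 47148/(-21719))*48024 = (-22560 + 47148*(-1/21719))*48024 = (-22560 - 47148/21719)*48024 = -490027788/21719*48024 = -23533094490912/21719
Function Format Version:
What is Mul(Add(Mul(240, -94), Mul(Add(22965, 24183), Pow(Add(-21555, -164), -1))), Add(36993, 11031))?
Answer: Rational(-23533094490912, 21719) ≈ -1.0835e+9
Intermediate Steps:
Mul(Add(Mul(240, -94), Mul(Add(22965, 24183), Pow(Add(-21555, -164), -1))), Add(36993, 11031)) = Mul(Add(-22560, Mul(47148, Pow(-21719, -1))), 48024) = Mul(Add(-22560, Mul(47148, Rational(-1, 21719))), 48024) = Mul(Add(-22560, Rational(-47148, 21719)), 48024) = Mul(Rational(-490027788, 21719), 48024) = Rational(-23533094490912, 21719)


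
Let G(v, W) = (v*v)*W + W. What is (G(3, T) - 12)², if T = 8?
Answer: 4624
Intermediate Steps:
G(v, W) = W + W*v² (G(v, W) = v²*W + W = W*v² + W = W + W*v²)
(G(3, T) - 12)² = (8*(1 + 3²) - 12)² = (8*(1 + 9) - 12)² = (8*10 - 12)² = (80 - 12)² = 68² = 4624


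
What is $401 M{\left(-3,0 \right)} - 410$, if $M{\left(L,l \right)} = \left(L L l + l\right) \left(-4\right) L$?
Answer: $-410$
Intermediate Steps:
$M{\left(L,l \right)} = L \left(- 4 l - 4 l L^{2}\right)$ ($M{\left(L,l \right)} = \left(L^{2} l + l\right) \left(-4\right) L = \left(l L^{2} + l\right) \left(-4\right) L = \left(l + l L^{2}\right) \left(-4\right) L = \left(- 4 l - 4 l L^{2}\right) L = L \left(- 4 l - 4 l L^{2}\right)$)
$401 M{\left(-3,0 \right)} - 410 = 401 \left(\left(-4\right) \left(-3\right) 0 \left(1 + \left(-3\right)^{2}\right)\right) - 410 = 401 \left(\left(-4\right) \left(-3\right) 0 \left(1 + 9\right)\right) - 410 = 401 \left(\left(-4\right) \left(-3\right) 0 \cdot 10\right) - 410 = 401 \cdot 0 - 410 = 0 - 410 = -410$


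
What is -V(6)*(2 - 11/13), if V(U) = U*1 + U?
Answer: -180/13 ≈ -13.846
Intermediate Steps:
V(U) = 2*U (V(U) = U + U = 2*U)
-V(6)*(2 - 11/13) = -2*6*(2 - 11/13) = -12*(2 - 11*1/13) = -12*(2 - 11/13) = -12*15/13 = -1*180/13 = -180/13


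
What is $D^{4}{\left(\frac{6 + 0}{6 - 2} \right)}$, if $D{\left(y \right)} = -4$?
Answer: $256$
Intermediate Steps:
$D^{4}{\left(\frac{6 + 0}{6 - 2} \right)} = \left(-4\right)^{4} = 256$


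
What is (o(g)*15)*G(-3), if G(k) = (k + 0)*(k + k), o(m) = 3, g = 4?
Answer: 810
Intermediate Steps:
G(k) = 2*k**2 (G(k) = k*(2*k) = 2*k**2)
(o(g)*15)*G(-3) = (3*15)*(2*(-3)**2) = 45*(2*9) = 45*18 = 810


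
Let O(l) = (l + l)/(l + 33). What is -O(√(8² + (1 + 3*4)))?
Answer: 7/46 - 3*√77/46 ≈ -0.42011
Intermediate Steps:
O(l) = 2*l/(33 + l) (O(l) = (2*l)/(33 + l) = 2*l/(33 + l))
-O(√(8² + (1 + 3*4))) = -2*√(8² + (1 + 3*4))/(33 + √(8² + (1 + 3*4))) = -2*√(64 + (1 + 12))/(33 + √(64 + (1 + 12))) = -2*√(64 + 13)/(33 + √(64 + 13)) = -2*√77/(33 + √77)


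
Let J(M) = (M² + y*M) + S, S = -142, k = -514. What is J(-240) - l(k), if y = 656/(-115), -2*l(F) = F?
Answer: 1347111/23 ≈ 58570.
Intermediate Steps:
l(F) = -F/2
y = -656/115 (y = 656*(-1/115) = -656/115 ≈ -5.7043)
J(M) = -142 + M² - 656*M/115 (J(M) = (M² - 656*M/115) - 142 = -142 + M² - 656*M/115)
J(-240) - l(k) = (-142 + (-240)² - 656/115*(-240)) - (-1)*(-514)/2 = (-142 + 57600 + 31488/23) - 1*257 = 1353022/23 - 257 = 1347111/23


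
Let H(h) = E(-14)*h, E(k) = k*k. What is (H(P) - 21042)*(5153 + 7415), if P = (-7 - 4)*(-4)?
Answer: -156069424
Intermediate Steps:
P = 44 (P = -11*(-4) = 44)
E(k) = k²
H(h) = 196*h (H(h) = (-14)²*h = 196*h)
(H(P) - 21042)*(5153 + 7415) = (196*44 - 21042)*(5153 + 7415) = (8624 - 21042)*12568 = -12418*12568 = -156069424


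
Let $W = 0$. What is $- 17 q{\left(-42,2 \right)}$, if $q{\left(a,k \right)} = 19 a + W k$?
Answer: $13566$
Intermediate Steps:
$q{\left(a,k \right)} = 19 a$ ($q{\left(a,k \right)} = 19 a + 0 k = 19 a + 0 = 19 a$)
$- 17 q{\left(-42,2 \right)} = - 17 \cdot 19 \left(-42\right) = \left(-17\right) \left(-798\right) = 13566$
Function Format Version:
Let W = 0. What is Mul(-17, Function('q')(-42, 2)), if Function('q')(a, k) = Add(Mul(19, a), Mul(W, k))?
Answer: 13566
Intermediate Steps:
Function('q')(a, k) = Mul(19, a) (Function('q')(a, k) = Add(Mul(19, a), Mul(0, k)) = Add(Mul(19, a), 0) = Mul(19, a))
Mul(-17, Function('q')(-42, 2)) = Mul(-17, Mul(19, -42)) = Mul(-17, -798) = 13566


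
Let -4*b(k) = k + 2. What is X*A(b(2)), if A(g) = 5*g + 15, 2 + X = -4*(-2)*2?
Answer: 140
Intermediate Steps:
b(k) = -1/2 - k/4 (b(k) = -(k + 2)/4 = -(2 + k)/4 = -1/2 - k/4)
X = 14 (X = -2 - 4*(-2)*2 = -2 + 8*2 = -2 + 16 = 14)
A(g) = 15 + 5*g
X*A(b(2)) = 14*(15 + 5*(-1/2 - 1/4*2)) = 14*(15 + 5*(-1/2 - 1/2)) = 14*(15 + 5*(-1)) = 14*(15 - 5) = 14*10 = 140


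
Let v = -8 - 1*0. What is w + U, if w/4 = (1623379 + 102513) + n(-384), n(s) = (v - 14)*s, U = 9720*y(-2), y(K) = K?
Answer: 6917920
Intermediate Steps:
v = -8 (v = -8 + 0 = -8)
U = -19440 (U = 9720*(-2) = -19440)
n(s) = -22*s (n(s) = (-8 - 14)*s = -22*s)
w = 6937360 (w = 4*((1623379 + 102513) - 22*(-384)) = 4*(1725892 + 8448) = 4*1734340 = 6937360)
w + U = 6937360 - 19440 = 6917920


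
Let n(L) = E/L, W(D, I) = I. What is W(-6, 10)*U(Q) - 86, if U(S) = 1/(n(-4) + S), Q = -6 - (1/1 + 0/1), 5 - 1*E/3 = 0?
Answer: -3738/43 ≈ -86.930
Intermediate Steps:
E = 15 (E = 15 - 3*0 = 15 + 0 = 15)
Q = -7 (Q = -6 - (1*1 + 0*1) = -6 - (1 + 0) = -6 - 1*1 = -6 - 1 = -7)
n(L) = 15/L
U(S) = 1/(-15/4 + S) (U(S) = 1/(15/(-4) + S) = 1/(15*(-¼) + S) = 1/(-15/4 + S))
W(-6, 10)*U(Q) - 86 = 10*(4/(-15 + 4*(-7))) - 86 = 10*(4/(-15 - 28)) - 86 = 10*(4/(-43)) - 86 = 10*(4*(-1/43)) - 86 = 10*(-4/43) - 86 = -40/43 - 86 = -3738/43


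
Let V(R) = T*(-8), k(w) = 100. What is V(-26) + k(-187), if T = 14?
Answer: -12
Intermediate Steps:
V(R) = -112 (V(R) = 14*(-8) = -112)
V(-26) + k(-187) = -112 + 100 = -12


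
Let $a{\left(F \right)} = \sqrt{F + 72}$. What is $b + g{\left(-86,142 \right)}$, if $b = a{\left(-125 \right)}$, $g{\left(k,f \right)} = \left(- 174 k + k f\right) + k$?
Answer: $2666 + i \sqrt{53} \approx 2666.0 + 7.2801 i$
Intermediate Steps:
$a{\left(F \right)} = \sqrt{72 + F}$
$g{\left(k,f \right)} = - 173 k + f k$ ($g{\left(k,f \right)} = \left(- 174 k + f k\right) + k = - 173 k + f k$)
$b = i \sqrt{53}$ ($b = \sqrt{72 - 125} = \sqrt{-53} = i \sqrt{53} \approx 7.2801 i$)
$b + g{\left(-86,142 \right)} = i \sqrt{53} - 86 \left(-173 + 142\right) = i \sqrt{53} - -2666 = i \sqrt{53} + 2666 = 2666 + i \sqrt{53}$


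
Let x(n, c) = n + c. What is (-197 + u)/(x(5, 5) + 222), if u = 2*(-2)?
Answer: -201/232 ≈ -0.86638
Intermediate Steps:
x(n, c) = c + n
u = -4
(-197 + u)/(x(5, 5) + 222) = (-197 - 4)/((5 + 5) + 222) = -201/(10 + 222) = -201/232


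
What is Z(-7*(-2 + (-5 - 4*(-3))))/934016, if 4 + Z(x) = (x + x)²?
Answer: 153/29188 ≈ 0.0052419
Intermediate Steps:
Z(x) = -4 + 4*x² (Z(x) = -4 + (x + x)² = -4 + (2*x)² = -4 + 4*x²)
Z(-7*(-2 + (-5 - 4*(-3))))/934016 = (-4 + 4*(-7*(-2 + (-5 - 4*(-3))))²)/934016 = (-4 + 4*(-7*(-2 + (-5 + 12)))²)*(1/934016) = (-4 + 4*(-7*(-2 + 7))²)*(1/934016) = (-4 + 4*(-7*5)²)*(1/934016) = (-4 + 4*(-35)²)*(1/934016) = (-4 + 4*1225)*(1/934016) = (-4 + 4900)*(1/934016) = 4896*(1/934016) = 153/29188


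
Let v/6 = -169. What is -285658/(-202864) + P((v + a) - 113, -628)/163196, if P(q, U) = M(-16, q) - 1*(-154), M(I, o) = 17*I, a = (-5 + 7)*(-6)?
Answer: 5824288127/4138324168 ≈ 1.4074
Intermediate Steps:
v = -1014 (v = 6*(-169) = -1014)
a = -12 (a = 2*(-6) = -12)
P(q, U) = -118 (P(q, U) = 17*(-16) - 1*(-154) = -272 + 154 = -118)
-285658/(-202864) + P((v + a) - 113, -628)/163196 = -285658/(-202864) - 118/163196 = -285658*(-1/202864) - 118*1/163196 = 142829/101432 - 59/81598 = 5824288127/4138324168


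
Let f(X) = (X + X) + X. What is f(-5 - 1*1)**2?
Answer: 324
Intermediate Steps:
f(X) = 3*X (f(X) = 2*X + X = 3*X)
f(-5 - 1*1)**2 = (3*(-5 - 1*1))**2 = (3*(-5 - 1))**2 = (3*(-6))**2 = (-18)**2 = 324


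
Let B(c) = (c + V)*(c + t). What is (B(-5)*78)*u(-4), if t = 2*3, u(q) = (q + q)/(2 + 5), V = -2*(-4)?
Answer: -1872/7 ≈ -267.43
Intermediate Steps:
V = 8
u(q) = 2*q/7 (u(q) = (2*q)/7 = (2*q)*(1/7) = 2*q/7)
t = 6
B(c) = (6 + c)*(8 + c) (B(c) = (c + 8)*(c + 6) = (8 + c)*(6 + c) = (6 + c)*(8 + c))
(B(-5)*78)*u(-4) = ((48 + (-5)**2 + 14*(-5))*78)*((2/7)*(-4)) = ((48 + 25 - 70)*78)*(-8/7) = (3*78)*(-8/7) = 234*(-8/7) = -1872/7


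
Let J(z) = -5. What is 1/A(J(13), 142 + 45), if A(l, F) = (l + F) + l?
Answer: 1/177 ≈ 0.0056497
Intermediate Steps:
A(l, F) = F + 2*l (A(l, F) = (F + l) + l = F + 2*l)
1/A(J(13), 142 + 45) = 1/((142 + 45) + 2*(-5)) = 1/(187 - 10) = 1/177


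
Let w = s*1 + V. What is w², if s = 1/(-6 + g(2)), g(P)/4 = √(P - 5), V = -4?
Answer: (-143*I + 800*√3)/(12*(-I + 4*√3)) ≈ 16.57 + 0.67161*I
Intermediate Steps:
g(P) = 4*√(-5 + P) (g(P) = 4*√(P - 5) = 4*√(-5 + P))
s = 1/(-6 + 4*I*√3) (s = 1/(-6 + 4*√(-5 + 2)) = 1/(-6 + 4*√(-3)) = 1/(-6 + 4*(I*√3)) = 1/(-6 + 4*I*√3) ≈ -0.071429 - 0.082479*I)
w = -57/14 - I*√3/21 (w = (-1/14 - I*√3/21)*1 - 4 = (-1/14 - I*√3/21) - 4 = -57/14 - I*√3/21 ≈ -4.0714 - 0.082479*I)
w² = (-57/14 - I*√3/21)²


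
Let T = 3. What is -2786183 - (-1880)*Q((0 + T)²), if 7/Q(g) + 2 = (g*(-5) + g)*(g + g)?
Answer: -181103211/65 ≈ -2.7862e+6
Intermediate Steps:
Q(g) = 7/(-2 - 8*g²) (Q(g) = 7/(-2 + (g*(-5) + g)*(g + g)) = 7/(-2 + (-5*g + g)*(2*g)) = 7/(-2 + (-4*g)*(2*g)) = 7/(-2 - 8*g²))
-2786183 - (-1880)*Q((0 + T)²) = -2786183 - (-1880)*(-7/(2 + 8*((0 + 3)²)²)) = -2786183 - (-1880)*(-7/(2 + 8*(3²)²)) = -2786183 - (-1880)*(-7/(2 + 8*9²)) = -2786183 - (-1880)*(-7/(2 + 8*81)) = -2786183 - (-1880)*(-7/(2 + 648)) = -2786183 - (-1880)*(-7/650) = -2786183 - (-1880)*(-7*1/650) = -2786183 - (-1880)*(-7)/650 = -2786183 - 1*1316/65 = -2786183 - 1316/65 = -181103211/65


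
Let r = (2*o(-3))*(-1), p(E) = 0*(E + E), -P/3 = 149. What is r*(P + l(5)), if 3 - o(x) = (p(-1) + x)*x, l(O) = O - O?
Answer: -5364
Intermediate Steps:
P = -447 (P = -3*149 = -447)
p(E) = 0 (p(E) = 0*(2*E) = 0)
l(O) = 0
o(x) = 3 - x² (o(x) = 3 - (0 + x)*x = 3 - x*x = 3 - x²)
r = 12 (r = (2*(3 - 1*(-3)²))*(-1) = (2*(3 - 1*9))*(-1) = (2*(3 - 9))*(-1) = (2*(-6))*(-1) = -12*(-1) = 12)
r*(P + l(5)) = 12*(-447 + 0) = 12*(-447) = -5364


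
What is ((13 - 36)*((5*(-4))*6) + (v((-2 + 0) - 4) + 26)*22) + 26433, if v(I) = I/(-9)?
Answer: 89339/3 ≈ 29780.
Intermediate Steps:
v(I) = -I/9 (v(I) = I*(-⅑) = -I/9)
((13 - 36)*((5*(-4))*6) + (v((-2 + 0) - 4) + 26)*22) + 26433 = ((13 - 36)*((5*(-4))*6) + (-((-2 + 0) - 4)/9 + 26)*22) + 26433 = (-(-460)*6 + (-(-2 - 4)/9 + 26)*22) + 26433 = (-23*(-120) + (-⅑*(-6) + 26)*22) + 26433 = (2760 + (⅔ + 26)*22) + 26433 = (2760 + (80/3)*22) + 26433 = (2760 + 1760/3) + 26433 = 10040/3 + 26433 = 89339/3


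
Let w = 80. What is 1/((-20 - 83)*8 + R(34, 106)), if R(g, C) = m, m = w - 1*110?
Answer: -1/854 ≈ -0.0011710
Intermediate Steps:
m = -30 (m = 80 - 1*110 = 80 - 110 = -30)
R(g, C) = -30
1/((-20 - 83)*8 + R(34, 106)) = 1/((-20 - 83)*8 - 30) = 1/(-103*8 - 30) = 1/(-824 - 30) = 1/(-854) = -1/854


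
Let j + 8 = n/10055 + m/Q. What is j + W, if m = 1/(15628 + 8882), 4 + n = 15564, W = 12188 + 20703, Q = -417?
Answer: 675901339150739/20553767370 ≈ 32885.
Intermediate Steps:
W = 32891
n = 15560 (n = -4 + 15564 = 15560)
m = 1/24510 ≈ 4.0800e-5
j = -132623415931/20553767370 (j = -8 + (15560/10055 + (1/24510)/(-417)) = -8 + (15560*(1/10055) + (1/24510)*(-1/417)) = -8 + (3112/2011 - 1/10220670) = -8 + 31806723029/20553767370 = -132623415931/20553767370 ≈ -6.4525)
j + W = -132623415931/20553767370 + 32891 = 675901339150739/20553767370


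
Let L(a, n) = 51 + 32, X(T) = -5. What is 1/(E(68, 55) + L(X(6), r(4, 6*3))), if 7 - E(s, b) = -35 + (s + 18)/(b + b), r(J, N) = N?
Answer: 55/6832 ≈ 0.0080504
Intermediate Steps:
E(s, b) = 42 - (18 + s)/(2*b) (E(s, b) = 7 - (-35 + (s + 18)/(b + b)) = 7 - (-35 + (18 + s)/((2*b))) = 7 - (-35 + (18 + s)*(1/(2*b))) = 7 - (-35 + (18 + s)/(2*b)) = 7 + (35 - (18 + s)/(2*b)) = 42 - (18 + s)/(2*b))
L(a, n) = 83
1/(E(68, 55) + L(X(6), r(4, 6*3))) = 1/((1/2)*(-18 - 1*68 + 84*55)/55 + 83) = 1/((1/2)*(1/55)*(-18 - 68 + 4620) + 83) = 1/((1/2)*(1/55)*4534 + 83) = 1/(2267/55 + 83) = 1/(6832/55) = 55/6832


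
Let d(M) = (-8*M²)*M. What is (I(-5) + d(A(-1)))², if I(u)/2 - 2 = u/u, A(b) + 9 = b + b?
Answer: 113507716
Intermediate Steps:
A(b) = -9 + 2*b (A(b) = -9 + (b + b) = -9 + 2*b)
d(M) = -8*M³
I(u) = 6 (I(u) = 4 + 2*(u/u) = 4 + 2*1 = 4 + 2 = 6)
(I(-5) + d(A(-1)))² = (6 - 8*(-9 + 2*(-1))³)² = (6 - 8*(-9 - 2)³)² = (6 - 8*(-11)³)² = (6 - 8*(-1331))² = (6 + 10648)² = 10654² = 113507716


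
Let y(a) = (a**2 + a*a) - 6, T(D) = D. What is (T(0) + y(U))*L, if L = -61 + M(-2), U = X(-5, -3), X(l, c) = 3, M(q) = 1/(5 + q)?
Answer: -728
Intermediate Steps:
U = 3
L = -182/3 (L = -61 + 1/(5 - 2) = -61 + 1/3 = -182/3 ≈ -60.667)
y(a) = -6 + 2*a**2 (y(a) = (a**2 + a**2) - 6 = 2*a**2 - 6 = -6 + 2*a**2)
(T(0) + y(U))*L = (0 + (-6 + 2*3**2))*(-182/3) = (0 + (-6 + 2*9))*(-182/3) = (0 + (-6 + 18))*(-182/3) = (0 + 12)*(-182/3) = 12*(-182/3) = -728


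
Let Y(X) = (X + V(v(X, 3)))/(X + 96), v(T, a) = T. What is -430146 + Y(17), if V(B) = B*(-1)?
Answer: -430146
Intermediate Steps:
V(B) = -B
Y(X) = 0 (Y(X) = (X - X)/(X + 96) = 0/(96 + X) = 0)
-430146 + Y(17) = -430146 + 0 = -430146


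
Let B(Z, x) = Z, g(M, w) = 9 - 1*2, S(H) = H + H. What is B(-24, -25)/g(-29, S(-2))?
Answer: -24/7 ≈ -3.4286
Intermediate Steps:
S(H) = 2*H
g(M, w) = 7 (g(M, w) = 9 - 2 = 7)
B(-24, -25)/g(-29, S(-2)) = -24/7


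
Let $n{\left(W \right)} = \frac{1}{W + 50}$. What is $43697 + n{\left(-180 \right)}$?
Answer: $\frac{5680609}{130} \approx 43697.0$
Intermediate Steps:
$n{\left(W \right)} = \frac{1}{50 + W}$
$43697 + n{\left(-180 \right)} = 43697 + \frac{1}{50 - 180} = 43697 + \frac{1}{-130} = 43697 - \frac{1}{130} = \frac{5680609}{130}$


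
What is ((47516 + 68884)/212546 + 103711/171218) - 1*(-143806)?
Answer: 2616693465582987/18195850514 ≈ 1.4381e+5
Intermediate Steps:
((47516 + 68884)/212546 + 103711/171218) - 1*(-143806) = (116400*(1/212546) + 103711*(1/171218)) + 143806 = (58200/106273 + 103711/171218) + 143806 = 20986566703/18195850514 + 143806 = 2616693465582987/18195850514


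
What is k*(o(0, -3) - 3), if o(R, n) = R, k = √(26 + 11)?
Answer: -3*√37 ≈ -18.248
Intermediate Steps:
k = √37 ≈ 6.0828
k*(o(0, -3) - 3) = √37*(0 - 3) = √37*(-3) = -3*√37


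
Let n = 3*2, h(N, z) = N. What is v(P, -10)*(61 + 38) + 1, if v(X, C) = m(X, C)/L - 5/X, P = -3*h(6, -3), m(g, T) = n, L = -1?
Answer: -1131/2 ≈ -565.50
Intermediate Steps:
n = 6
m(g, T) = 6
P = -18 (P = -3*6 = -18)
v(X, C) = -6 - 5/X (v(X, C) = 6/(-1) - 5/X = 6*(-1) - 5/X = -6 - 5/X)
v(P, -10)*(61 + 38) + 1 = (-6 - 5/(-18))*(61 + 38) + 1 = (-6 - 5*(-1/18))*99 + 1 = (-6 + 5/18)*99 + 1 = -103/18*99 + 1 = -1133/2 + 1 = -1131/2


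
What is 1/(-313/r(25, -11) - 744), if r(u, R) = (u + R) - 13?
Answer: -1/1057 ≈ -0.00094607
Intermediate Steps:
r(u, R) = -13 + R + u (r(u, R) = (R + u) - 13 = -13 + R + u)
1/(-313/r(25, -11) - 744) = 1/(-313/(-13 - 11 + 25) - 744) = 1/(-313/1 - 744) = 1/(-313*1 - 744) = 1/(-313 - 744) = 1/(-1057) = -1/1057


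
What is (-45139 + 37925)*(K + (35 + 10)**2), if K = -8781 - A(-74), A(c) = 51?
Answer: 49105698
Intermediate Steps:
K = -8832 (K = -8781 - 1*51 = -8781 - 51 = -8832)
(-45139 + 37925)*(K + (35 + 10)**2) = (-45139 + 37925)*(-8832 + (35 + 10)**2) = -7214*(-8832 + 45**2) = -7214*(-8832 + 2025) = -7214*(-6807) = 49105698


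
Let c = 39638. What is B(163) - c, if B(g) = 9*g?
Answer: -38171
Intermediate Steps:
B(163) - c = 9*163 - 1*39638 = 1467 - 39638 = -38171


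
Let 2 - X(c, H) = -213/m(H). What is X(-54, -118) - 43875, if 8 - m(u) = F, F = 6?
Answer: -87533/2 ≈ -43767.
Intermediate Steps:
m(u) = 2 (m(u) = 8 - 1*6 = 8 - 6 = 2)
X(c, H) = 217/2 (X(c, H) = 2 - (-213)/2 = 2 - 1*(-213/2) = 2 + 213/2 = 217/2)
X(-54, -118) - 43875 = 217/2 - 43875 = -87533/2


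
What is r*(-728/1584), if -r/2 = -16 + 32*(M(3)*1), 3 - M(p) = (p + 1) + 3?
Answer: -1456/11 ≈ -132.36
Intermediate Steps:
M(p) = -1 - p (M(p) = 3 - ((p + 1) + 3) = 3 - ((1 + p) + 3) = 3 - (4 + p) = 3 + (-4 - p) = -1 - p)
r = 288 (r = -2*(-16 + 32*((-1 - 1*3)*1)) = -2*(-16 + 32*((-1 - 3)*1)) = -2*(-16 + 32*(-4*1)) = -2*(-16 + 32*(-4)) = -2*(-16 - 128) = -2*(-144) = 288)
r*(-728/1584) = 288*(-728/1584) = 288*(-728*1/1584) = 288*(-91/198) = -1456/11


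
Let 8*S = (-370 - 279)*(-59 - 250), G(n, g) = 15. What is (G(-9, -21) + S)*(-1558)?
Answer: -156314919/4 ≈ -3.9079e+7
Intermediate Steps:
S = 200541/8 (S = ((-370 - 279)*(-59 - 250))/8 = (-649*(-309))/8 = (⅛)*200541 = 200541/8 ≈ 25068.)
(G(-9, -21) + S)*(-1558) = (15 + 200541/8)*(-1558) = (200661/8)*(-1558) = -156314919/4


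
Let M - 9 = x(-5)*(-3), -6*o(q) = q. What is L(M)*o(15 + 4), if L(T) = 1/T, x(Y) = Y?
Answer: -19/144 ≈ -0.13194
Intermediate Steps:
o(q) = -q/6
M = 24 (M = 9 - 5*(-3) = 9 + 15 = 24)
L(M)*o(15 + 4) = (-(15 + 4)/6)/24 = (-⅙*19)/24 = (1/24)*(-19/6) = -19/144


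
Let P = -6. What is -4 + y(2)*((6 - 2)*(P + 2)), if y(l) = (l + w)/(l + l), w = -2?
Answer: -4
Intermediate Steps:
y(l) = (-2 + l)/(2*l) (y(l) = (l - 2)/(l + l) = (-2 + l)/((2*l)) = (-2 + l)*(1/(2*l)) = (-2 + l)/(2*l))
-4 + y(2)*((6 - 2)*(P + 2)) = -4 + ((½)*(-2 + 2)/2)*((6 - 2)*(-6 + 2)) = -4 + ((½)*(½)*0)*(4*(-4)) = -4 + 0*(-16) = -4 + 0 = -4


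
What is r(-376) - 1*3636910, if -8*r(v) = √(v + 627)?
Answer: -3636910 - √251/8 ≈ -3.6369e+6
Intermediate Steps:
r(v) = -√(627 + v)/8 (r(v) = -√(v + 627)/8 = -√(627 + v)/8)
r(-376) - 1*3636910 = -√(627 - 376)/8 - 1*3636910 = -√251/8 - 3636910 = -3636910 - √251/8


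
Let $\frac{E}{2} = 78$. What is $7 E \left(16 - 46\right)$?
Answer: $-32760$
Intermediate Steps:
$E = 156$ ($E = 2 \cdot 78 = 156$)
$7 E \left(16 - 46\right) = 7 \cdot 156 \left(16 - 46\right) = 1092 \left(16 - 46\right) = 1092 \left(-30\right) = -32760$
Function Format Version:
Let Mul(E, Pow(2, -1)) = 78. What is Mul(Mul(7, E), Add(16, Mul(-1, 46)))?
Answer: -32760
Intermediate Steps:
E = 156 (E = Mul(2, 78) = 156)
Mul(Mul(7, E), Add(16, Mul(-1, 46))) = Mul(Mul(7, 156), Add(16, Mul(-1, 46))) = Mul(1092, Add(16, -46)) = Mul(1092, -30) = -32760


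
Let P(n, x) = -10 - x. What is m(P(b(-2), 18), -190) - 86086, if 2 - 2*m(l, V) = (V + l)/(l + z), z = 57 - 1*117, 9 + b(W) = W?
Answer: -7575589/88 ≈ -86086.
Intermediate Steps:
b(W) = -9 + W
z = -60 (z = 57 - 117 = -60)
m(l, V) = 1 - (V + l)/(2*(-60 + l)) (m(l, V) = 1 - (V + l)/(2*(l - 60)) = 1 - (V + l)/(2*(-60 + l)))
m(P(b(-2), 18), -190) - 86086 = (-120 + (-10 - 1*18) - 1*(-190))/(2*(-60 + (-10 - 1*18))) - 86086 = (-120 + (-10 - 18) + 190)/(2*(-60 + (-10 - 18))) - 86086 = (-120 - 28 + 190)/(2*(-60 - 28)) - 86086 = (1/2)*42/(-88) - 86086 = (1/2)*(-1/88)*42 - 86086 = -21/88 - 86086 = -7575589/88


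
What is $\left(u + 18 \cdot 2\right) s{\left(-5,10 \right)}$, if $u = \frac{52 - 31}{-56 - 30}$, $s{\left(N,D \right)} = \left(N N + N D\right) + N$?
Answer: $- \frac{46125}{43} \approx -1072.7$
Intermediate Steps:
$s{\left(N,D \right)} = N + N^{2} + D N$ ($s{\left(N,D \right)} = \left(N^{2} + D N\right) + N = N + N^{2} + D N$)
$u = - \frac{21}{86}$ ($u = \frac{21}{-86} = 21 \left(- \frac{1}{86}\right) = - \frac{21}{86} \approx -0.24419$)
$\left(u + 18 \cdot 2\right) s{\left(-5,10 \right)} = \left(- \frac{21}{86} + 18 \cdot 2\right) \left(- 5 \left(1 + 10 - 5\right)\right) = \left(- \frac{21}{86} + 36\right) \left(\left(-5\right) 6\right) = \frac{3075}{86} \left(-30\right) = - \frac{46125}{43}$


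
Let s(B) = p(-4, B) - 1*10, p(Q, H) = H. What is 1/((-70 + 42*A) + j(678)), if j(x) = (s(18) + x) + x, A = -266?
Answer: -1/9878 ≈ -0.00010124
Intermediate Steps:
s(B) = -10 + B (s(B) = B - 1*10 = B - 10 = -10 + B)
j(x) = 8 + 2*x (j(x) = ((-10 + 18) + x) + x = (8 + x) + x = 8 + 2*x)
1/((-70 + 42*A) + j(678)) = 1/((-70 + 42*(-266)) + (8 + 2*678)) = 1/((-70 - 11172) + (8 + 1356)) = 1/(-11242 + 1364) = 1/(-9878) = -1/9878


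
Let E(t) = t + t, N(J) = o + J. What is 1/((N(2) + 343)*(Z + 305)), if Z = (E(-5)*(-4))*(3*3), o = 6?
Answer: 1/233415 ≈ 4.2842e-6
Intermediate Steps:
N(J) = 6 + J
E(t) = 2*t
Z = 360 (Z = ((2*(-5))*(-4))*(3*3) = -10*(-4)*9 = 40*9 = 360)
1/((N(2) + 343)*(Z + 305)) = 1/(((6 + 2) + 343)*(360 + 305)) = 1/((8 + 343)*665) = 1/(351*665) = 1/233415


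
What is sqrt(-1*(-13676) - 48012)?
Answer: 4*I*sqrt(2146) ≈ 185.3*I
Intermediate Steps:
sqrt(-1*(-13676) - 48012) = sqrt(13676 - 48012) = sqrt(-34336) = 4*I*sqrt(2146)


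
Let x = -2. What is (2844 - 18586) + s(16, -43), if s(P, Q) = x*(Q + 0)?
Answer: -15656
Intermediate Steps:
s(P, Q) = -2*Q (s(P, Q) = -2*(Q + 0) = -2*Q)
(2844 - 18586) + s(16, -43) = (2844 - 18586) - 2*(-43) = -15742 + 86 = -15656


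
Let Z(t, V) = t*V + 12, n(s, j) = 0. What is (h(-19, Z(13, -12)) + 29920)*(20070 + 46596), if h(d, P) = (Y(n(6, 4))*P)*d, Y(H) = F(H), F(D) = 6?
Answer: 3089035776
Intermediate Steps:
Y(H) = 6
Z(t, V) = 12 + V*t (Z(t, V) = V*t + 12 = 12 + V*t)
h(d, P) = 6*P*d (h(d, P) = (6*P)*d = 6*P*d)
(h(-19, Z(13, -12)) + 29920)*(20070 + 46596) = (6*(12 - 12*13)*(-19) + 29920)*(20070 + 46596) = (6*(12 - 156)*(-19) + 29920)*66666 = (6*(-144)*(-19) + 29920)*66666 = (16416 + 29920)*66666 = 46336*66666 = 3089035776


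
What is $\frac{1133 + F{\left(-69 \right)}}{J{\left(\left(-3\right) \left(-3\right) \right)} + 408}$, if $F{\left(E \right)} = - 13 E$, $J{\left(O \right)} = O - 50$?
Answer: $\frac{2030}{367} \approx 5.5313$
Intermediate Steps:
$J{\left(O \right)} = -50 + O$
$\frac{1133 + F{\left(-69 \right)}}{J{\left(\left(-3\right) \left(-3\right) \right)} + 408} = \frac{1133 - -897}{\left(-50 - -9\right) + 408} = \frac{1133 + 897}{\left(-50 + 9\right) + 408} = \frac{2030}{-41 + 408} = \frac{2030}{367}$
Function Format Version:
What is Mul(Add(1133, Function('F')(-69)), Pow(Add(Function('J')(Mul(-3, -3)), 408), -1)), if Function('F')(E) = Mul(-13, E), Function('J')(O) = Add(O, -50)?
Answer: Rational(2030, 367) ≈ 5.5313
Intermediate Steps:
Function('J')(O) = Add(-50, O)
Mul(Add(1133, Function('F')(-69)), Pow(Add(Function('J')(Mul(-3, -3)), 408), -1)) = Mul(Add(1133, Mul(-13, -69)), Pow(Add(Add(-50, Mul(-3, -3)), 408), -1)) = Mul(Add(1133, 897), Pow(Add(Add(-50, 9), 408), -1)) = Mul(2030, Pow(Add(-41, 408), -1)) = Mul(2030, Pow(367, -1)) = Mul(2030, Rational(1, 367)) = Rational(2030, 367)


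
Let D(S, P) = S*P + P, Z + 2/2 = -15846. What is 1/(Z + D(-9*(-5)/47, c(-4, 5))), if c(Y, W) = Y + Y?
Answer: -47/745545 ≈ -6.3041e-5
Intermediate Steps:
Z = -15847 (Z = -1 - 15846 = -15847)
c(Y, W) = 2*Y
D(S, P) = P + P*S (D(S, P) = P*S + P = P + P*S)
1/(Z + D(-9*(-5)/47, c(-4, 5))) = 1/(-15847 + (2*(-4))*(1 - 9*(-5)/47)) = 1/(-15847 - 8*(1 + 45*(1/47))) = 1/(-15847 - 8*(1 + 45/47)) = 1/(-15847 - 8*92/47) = 1/(-15847 - 736/47) = 1/(-745545/47) = -47/745545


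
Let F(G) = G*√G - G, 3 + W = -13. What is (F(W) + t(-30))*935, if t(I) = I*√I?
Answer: 14960 - 59840*I - 28050*I*√30 ≈ 14960.0 - 2.1348e+5*I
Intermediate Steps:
W = -16 (W = -3 - 13 = -16)
t(I) = I^(3/2)
F(G) = G^(3/2) - G
(F(W) + t(-30))*935 = (((-16)^(3/2) - 1*(-16)) + (-30)^(3/2))*935 = ((-64*I + 16) - 30*I*√30)*935 = ((16 - 64*I) - 30*I*√30)*935 = (16 - 64*I - 30*I*√30)*935 = 14960 - 59840*I - 28050*I*√30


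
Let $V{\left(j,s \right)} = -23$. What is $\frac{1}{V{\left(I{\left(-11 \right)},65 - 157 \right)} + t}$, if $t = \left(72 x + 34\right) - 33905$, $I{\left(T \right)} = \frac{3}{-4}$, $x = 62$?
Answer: $- \frac{1}{29430} \approx -3.3979 \cdot 10^{-5}$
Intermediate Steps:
$I{\left(T \right)} = - \frac{3}{4}$ ($I{\left(T \right)} = 3 \left(- \frac{1}{4}\right) = - \frac{3}{4}$)
$t = -29407$ ($t = \left(72 \cdot 62 + 34\right) - 33905 = \left(4464 + 34\right) - 33905 = 4498 - 33905 = -29407$)
$\frac{1}{V{\left(I{\left(-11 \right)},65 - 157 \right)} + t} = \frac{1}{-23 - 29407} = \frac{1}{-29430} = - \frac{1}{29430}$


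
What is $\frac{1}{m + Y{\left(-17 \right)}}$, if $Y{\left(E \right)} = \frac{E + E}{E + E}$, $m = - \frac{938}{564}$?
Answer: $- \frac{282}{187} \approx -1.508$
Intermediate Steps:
$m = - \frac{469}{282}$ ($m = \left(-938\right) \frac{1}{564} = - \frac{469}{282} \approx -1.6631$)
$Y{\left(E \right)} = 1$ ($Y{\left(E \right)} = \frac{2 E}{2 E} = 2 E \frac{1}{2 E} = 1$)
$\frac{1}{m + Y{\left(-17 \right)}} = \frac{1}{- \frac{469}{282} + 1} = \frac{1}{- \frac{187}{282}} = - \frac{282}{187}$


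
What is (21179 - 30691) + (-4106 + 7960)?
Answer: -5658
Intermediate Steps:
(21179 - 30691) + (-4106 + 7960) = -9512 + 3854 = -5658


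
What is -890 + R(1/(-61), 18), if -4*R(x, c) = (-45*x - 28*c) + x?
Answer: -46615/61 ≈ -764.18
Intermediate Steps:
R(x, c) = 7*c + 11*x (R(x, c) = -((-45*x - 28*c) + x)/4 = -(-44*x - 28*c)/4 = 7*c + 11*x)
-890 + R(1/(-61), 18) = -890 + (7*18 + 11/(-61)) = -890 + (126 + 11*(-1/61)) = -890 + (126 - 11/61) = -890 + 7675/61 = -46615/61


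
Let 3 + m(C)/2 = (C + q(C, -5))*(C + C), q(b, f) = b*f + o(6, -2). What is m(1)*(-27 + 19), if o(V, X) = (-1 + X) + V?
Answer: 80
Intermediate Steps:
o(V, X) = -1 + V + X
q(b, f) = 3 + b*f (q(b, f) = b*f + (-1 + 6 - 2) = b*f + 3 = 3 + b*f)
m(C) = -6 + 4*C*(3 - 4*C) (m(C) = -6 + 2*((C + (3 + C*(-5)))*(C + C)) = -6 + 2*((C + (3 - 5*C))*(2*C)) = -6 + 2*((3 - 4*C)*(2*C)) = -6 + 2*(2*C*(3 - 4*C)) = -6 + 4*C*(3 - 4*C))
m(1)*(-27 + 19) = (-6 - 16*1² + 12*1)*(-27 + 19) = (-6 - 16*1 + 12)*(-8) = (-6 - 16 + 12)*(-8) = -10*(-8) = 80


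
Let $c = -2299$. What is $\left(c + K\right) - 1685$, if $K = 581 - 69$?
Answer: $-3472$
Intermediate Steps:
$K = 512$
$\left(c + K\right) - 1685 = \left(-2299 + 512\right) - 1685 = -1787 - 1685 = -3472$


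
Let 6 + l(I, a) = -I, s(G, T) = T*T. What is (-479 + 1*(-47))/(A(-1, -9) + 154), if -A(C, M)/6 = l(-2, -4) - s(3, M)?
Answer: -263/332 ≈ -0.79217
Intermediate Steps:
s(G, T) = T**2
l(I, a) = -6 - I
A(C, M) = 24 + 6*M**2 (A(C, M) = -6*((-6 - 1*(-2)) - M**2) = -6*((-6 + 2) - M**2) = -6*(-4 - M**2) = 24 + 6*M**2)
(-479 + 1*(-47))/(A(-1, -9) + 154) = (-479 + 1*(-47))/((24 + 6*(-9)**2) + 154) = (-479 - 47)/((24 + 6*81) + 154) = -526/((24 + 486) + 154) = -526/(510 + 154) = -526/664 = -526*1/664 = -263/332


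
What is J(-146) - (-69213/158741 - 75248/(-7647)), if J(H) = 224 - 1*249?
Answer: -41762981632/1213892427 ≈ -34.404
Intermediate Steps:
J(H) = -25 (J(H) = 224 - 249 = -25)
J(-146) - (-69213/158741 - 75248/(-7647)) = -25 - (-69213/158741 - 75248/(-7647)) = -25 - (-69213*1/158741 - 75248*(-1/7647)) = -25 - (-69213/158741 + 75248/7647) = -25 - 1*11415670957/1213892427 = -25 - 11415670957/1213892427 = -41762981632/1213892427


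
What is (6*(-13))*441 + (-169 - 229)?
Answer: -34796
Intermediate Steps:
(6*(-13))*441 + (-169 - 229) = -78*441 - 398 = -34398 - 398 = -34796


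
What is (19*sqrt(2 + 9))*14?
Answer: 266*sqrt(11) ≈ 882.22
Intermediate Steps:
(19*sqrt(2 + 9))*14 = (19*sqrt(11))*14 = 266*sqrt(11)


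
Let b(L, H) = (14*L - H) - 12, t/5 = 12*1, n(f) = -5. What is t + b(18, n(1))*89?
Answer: 21865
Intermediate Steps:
t = 60 (t = 5*(12*1) = 5*12 = 60)
b(L, H) = -12 - H + 14*L (b(L, H) = (-H + 14*L) - 12 = -12 - H + 14*L)
t + b(18, n(1))*89 = 60 + (-12 - 1*(-5) + 14*18)*89 = 60 + (-12 + 5 + 252)*89 = 60 + 245*89 = 60 + 21805 = 21865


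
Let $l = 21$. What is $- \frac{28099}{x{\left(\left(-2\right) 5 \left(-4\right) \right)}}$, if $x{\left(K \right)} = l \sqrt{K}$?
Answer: $- \frac{28099 \sqrt{10}}{420} \approx -211.56$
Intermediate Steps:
$x{\left(K \right)} = 21 \sqrt{K}$
$- \frac{28099}{x{\left(\left(-2\right) 5 \left(-4\right) \right)}} = - \frac{28099}{21 \sqrt{\left(-2\right) 5 \left(-4\right)}} = - \frac{28099}{21 \sqrt{\left(-10\right) \left(-4\right)}} = - \frac{28099}{21 \sqrt{40}} = - \frac{28099}{21 \cdot 2 \sqrt{10}} = - \frac{28099}{42 \sqrt{10}} = - 28099 \frac{\sqrt{10}}{420} = - \frac{28099 \sqrt{10}}{420}$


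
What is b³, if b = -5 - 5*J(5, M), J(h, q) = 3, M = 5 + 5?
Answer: -8000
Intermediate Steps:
M = 10
b = -20 (b = -5 - 5*3 = -5 - 15 = -20)
b³ = (-20)³ = -8000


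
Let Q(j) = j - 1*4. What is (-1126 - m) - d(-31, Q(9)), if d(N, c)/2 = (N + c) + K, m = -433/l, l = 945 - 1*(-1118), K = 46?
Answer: -2405025/2063 ≈ -1165.8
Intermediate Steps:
l = 2063 (l = 945 + 1118 = 2063)
Q(j) = -4 + j (Q(j) = j - 4 = -4 + j)
m = -433/2063 ≈ -0.20989
d(N, c) = 92 + 2*N + 2*c (d(N, c) = 2*((N + c) + 46) = 2*(46 + N + c) = 92 + 2*N + 2*c)
(-1126 - m) - d(-31, Q(9)) = (-1126 - 1*(-433/2063)) - (92 + 2*(-31) + 2*(-4 + 9)) = (-1126 + 433/2063) - (92 - 62 + 2*5) = -2322505/2063 - (92 - 62 + 10) = -2322505/2063 - 1*40 = -2322505/2063 - 40 = -2405025/2063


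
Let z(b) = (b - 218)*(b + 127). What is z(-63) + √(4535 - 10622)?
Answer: -17984 + I*√6087 ≈ -17984.0 + 78.019*I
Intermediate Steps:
z(b) = (-218 + b)*(127 + b)
z(-63) + √(4535 - 10622) = (-27686 + (-63)² - 91*(-63)) + √(4535 - 10622) = (-27686 + 3969 + 5733) + √(-6087) = -17984 + I*√6087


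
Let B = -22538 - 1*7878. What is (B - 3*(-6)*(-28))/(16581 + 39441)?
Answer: -15460/28011 ≈ -0.55193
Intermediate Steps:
B = -30416 (B = -22538 - 7878 = -30416)
(B - 3*(-6)*(-28))/(16581 + 39441) = (-30416 - 3*(-6)*(-28))/(16581 + 39441) = (-30416 + 18*(-28))/56022 = (-30416 - 504)*(1/56022) = -30920*1/56022 = -15460/28011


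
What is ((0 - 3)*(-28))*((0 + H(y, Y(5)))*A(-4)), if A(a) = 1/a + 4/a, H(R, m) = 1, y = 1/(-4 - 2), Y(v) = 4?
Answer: -105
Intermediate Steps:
y = -⅙ (y = 1/(-6) = -⅙ ≈ -0.16667)
A(a) = 5/a (A(a) = 1/a + 4/a = 5/a)
((0 - 3)*(-28))*((0 + H(y, Y(5)))*A(-4)) = ((0 - 3)*(-28))*((0 + 1)*(5/(-4))) = (-3*(-28))*(1*(5*(-¼))) = 84*(1*(-5/4)) = 84*(-5/4) = -105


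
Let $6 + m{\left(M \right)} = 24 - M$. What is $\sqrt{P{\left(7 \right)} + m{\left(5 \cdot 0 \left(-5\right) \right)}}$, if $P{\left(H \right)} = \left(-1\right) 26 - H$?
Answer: $i \sqrt{15} \approx 3.873 i$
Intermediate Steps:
$P{\left(H \right)} = -26 - H$
$m{\left(M \right)} = 18 - M$ ($m{\left(M \right)} = -6 - \left(-24 + M\right) = 18 - M$)
$\sqrt{P{\left(7 \right)} + m{\left(5 \cdot 0 \left(-5\right) \right)}} = \sqrt{\left(-26 - 7\right) + \left(18 - 5 \cdot 0 \left(-5\right)\right)} = \sqrt{\left(-26 - 7\right) + \left(18 - 0 \left(-5\right)\right)} = \sqrt{-33 + \left(18 - 0\right)} = \sqrt{-33 + \left(18 + 0\right)} = \sqrt{-33 + 18} = \sqrt{-15} = i \sqrt{15}$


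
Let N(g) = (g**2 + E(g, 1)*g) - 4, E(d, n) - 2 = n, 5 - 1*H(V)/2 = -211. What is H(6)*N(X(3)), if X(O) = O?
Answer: 6048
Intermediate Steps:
H(V) = 432 (H(V) = 10 - 2*(-211) = 10 + 422 = 432)
E(d, n) = 2 + n
N(g) = -4 + g**2 + 3*g (N(g) = (g**2 + (2 + 1)*g) - 4 = (g**2 + 3*g) - 4 = -4 + g**2 + 3*g)
H(6)*N(X(3)) = 432*(-4 + 3**2 + 3*3) = 432*(-4 + 9 + 9) = 432*14 = 6048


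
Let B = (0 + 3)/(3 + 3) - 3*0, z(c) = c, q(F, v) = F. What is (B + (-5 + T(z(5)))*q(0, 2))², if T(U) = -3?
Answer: ¼ ≈ 0.25000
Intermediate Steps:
B = ½ (B = 3/6 + 0 = 3*(⅙) + 0 = ½ + 0 = ½ ≈ 0.50000)
(B + (-5 + T(z(5)))*q(0, 2))² = (½ + (-5 - 3)*0)² = (½ - 8*0)² = (½ + 0)² = (½)² = ¼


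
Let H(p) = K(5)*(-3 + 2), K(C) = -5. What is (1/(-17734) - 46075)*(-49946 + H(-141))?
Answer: 40806494000991/17734 ≈ 2.3010e+9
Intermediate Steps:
H(p) = 5 (H(p) = -5*(-3 + 2) = -5*(-1) = 5)
(1/(-17734) - 46075)*(-49946 + H(-141)) = (1/(-17734) - 46075)*(-49946 + 5) = (-1/17734 - 46075)*(-49941) = -817094051/17734*(-49941) = 40806494000991/17734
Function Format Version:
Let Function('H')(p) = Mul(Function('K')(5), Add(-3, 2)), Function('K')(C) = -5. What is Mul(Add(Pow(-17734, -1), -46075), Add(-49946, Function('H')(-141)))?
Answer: Rational(40806494000991, 17734) ≈ 2.3010e+9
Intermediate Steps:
Function('H')(p) = 5 (Function('H')(p) = Mul(-5, Add(-3, 2)) = Mul(-5, -1) = 5)
Mul(Add(Pow(-17734, -1), -46075), Add(-49946, Function('H')(-141))) = Mul(Add(Pow(-17734, -1), -46075), Add(-49946, 5)) = Mul(Add(Rational(-1, 17734), -46075), -49941) = Mul(Rational(-817094051, 17734), -49941) = Rational(40806494000991, 17734)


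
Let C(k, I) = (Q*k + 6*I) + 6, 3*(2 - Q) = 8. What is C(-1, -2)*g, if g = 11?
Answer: -176/3 ≈ -58.667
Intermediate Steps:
Q = -⅔ (Q = 2 - ⅓*8 = 2 - 8/3 = -⅔ ≈ -0.66667)
C(k, I) = 6 + 6*I - 2*k/3 (C(k, I) = (-2*k/3 + 6*I) + 6 = (6*I - 2*k/3) + 6 = 6 + 6*I - 2*k/3)
C(-1, -2)*g = (6 + 6*(-2) - ⅔*(-1))*11 = (6 - 12 + ⅔)*11 = -16/3*11 = -176/3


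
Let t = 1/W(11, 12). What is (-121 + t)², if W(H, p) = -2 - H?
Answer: 2477476/169 ≈ 14660.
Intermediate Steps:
t = -1/13 (t = 1/(-2 - 1*11) = 1/(-2 - 11) = 1/(-13) = -1/13 ≈ -0.076923)
(-121 + t)² = (-121 - 1/13)² = (-1574/13)² = 2477476/169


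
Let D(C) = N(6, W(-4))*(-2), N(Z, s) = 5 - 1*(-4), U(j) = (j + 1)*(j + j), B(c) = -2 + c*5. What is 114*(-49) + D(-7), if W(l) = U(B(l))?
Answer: -5604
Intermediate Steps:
B(c) = -2 + 5*c
U(j) = 2*j*(1 + j) (U(j) = (1 + j)*(2*j) = 2*j*(1 + j))
W(l) = 2*(-1 + 5*l)*(-2 + 5*l) (W(l) = 2*(-2 + 5*l)*(1 + (-2 + 5*l)) = 2*(-2 + 5*l)*(-1 + 5*l) = 2*(-1 + 5*l)*(-2 + 5*l))
N(Z, s) = 9 (N(Z, s) = 5 + 4 = 9)
D(C) = -18 (D(C) = 9*(-2) = -18)
114*(-49) + D(-7) = 114*(-49) - 18 = -5586 - 18 = -5604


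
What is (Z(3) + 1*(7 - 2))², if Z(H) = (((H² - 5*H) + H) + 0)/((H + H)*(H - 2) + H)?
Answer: 196/9 ≈ 21.778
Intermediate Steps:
Z(H) = (H² - 4*H)/(H + 2*H*(-2 + H)) (Z(H) = ((H² - 4*H) + 0)/((2*H)*(-2 + H) + H) = (H² - 4*H)/(2*H*(-2 + H) + H) = (H² - 4*H)/(H + 2*H*(-2 + H)))
(Z(3) + 1*(7 - 2))² = ((-4 + 3)/(-3 + 2*3) + 1*(7 - 2))² = (-1/(-3 + 6) + 1*5)² = (-1/3 + 5)² = ((⅓)*(-1) + 5)² = (-⅓ + 5)² = (14/3)² = 196/9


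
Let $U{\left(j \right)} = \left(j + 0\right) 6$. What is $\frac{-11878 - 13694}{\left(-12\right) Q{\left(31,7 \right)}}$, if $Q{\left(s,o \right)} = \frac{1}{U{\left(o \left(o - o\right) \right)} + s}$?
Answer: $66061$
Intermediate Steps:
$U{\left(j \right)} = 6 j$ ($U{\left(j \right)} = j 6 = 6 j$)
$Q{\left(s,o \right)} = \frac{1}{s}$ ($Q{\left(s,o \right)} = \frac{1}{6 o \left(o - o\right) + s} = \frac{1}{6 o 0 + s} = \frac{1}{6 \cdot 0 + s} = \frac{1}{0 + s} = \frac{1}{s}$)
$\frac{-11878 - 13694}{\left(-12\right) Q{\left(31,7 \right)}} = \frac{-11878 - 13694}{\left(-12\right) \frac{1}{31}} = - \frac{25572}{\left(-12\right) \frac{1}{31}} = - \frac{25572}{- \frac{12}{31}} = \left(-25572\right) \left(- \frac{31}{12}\right) = 66061$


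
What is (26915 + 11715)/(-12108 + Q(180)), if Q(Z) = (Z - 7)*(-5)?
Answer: -38630/12973 ≈ -2.9777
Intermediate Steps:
Q(Z) = 35 - 5*Z (Q(Z) = (-7 + Z)*(-5) = 35 - 5*Z)
(26915 + 11715)/(-12108 + Q(180)) = (26915 + 11715)/(-12108 + (35 - 5*180)) = 38630/(-12108 + (35 - 900)) = 38630/(-12108 - 865) = 38630/(-12973) = 38630*(-1/12973) = -38630/12973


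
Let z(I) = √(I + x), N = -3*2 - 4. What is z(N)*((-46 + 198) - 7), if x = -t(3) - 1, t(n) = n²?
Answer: 290*I*√5 ≈ 648.46*I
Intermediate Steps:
N = -10 (N = -6 - 4 = -10)
x = -10 (x = -1*3² - 1 = -1*9 - 1 = -9 - 1 = -10)
z(I) = √(-10 + I) (z(I) = √(I - 10) = √(-10 + I))
z(N)*((-46 + 198) - 7) = √(-10 - 10)*((-46 + 198) - 7) = √(-20)*(152 - 7) = (2*I*√5)*145 = 290*I*√5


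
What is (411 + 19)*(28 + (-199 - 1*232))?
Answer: -173290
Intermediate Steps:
(411 + 19)*(28 + (-199 - 1*232)) = 430*(28 + (-199 - 232)) = 430*(28 - 431) = 430*(-403) = -173290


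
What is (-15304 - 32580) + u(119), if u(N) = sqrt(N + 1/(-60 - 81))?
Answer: -47884 + sqrt(2365698)/141 ≈ -47873.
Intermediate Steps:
u(N) = sqrt(-1/141 + N) (u(N) = sqrt(N + 1/(-141)) = sqrt(N - 1/141) = sqrt(-1/141 + N))
(-15304 - 32580) + u(119) = (-15304 - 32580) + sqrt(-141 + 19881*119)/141 = -47884 + sqrt(-141 + 2365839)/141 = -47884 + sqrt(2365698)/141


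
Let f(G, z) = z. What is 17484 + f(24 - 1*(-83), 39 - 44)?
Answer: 17479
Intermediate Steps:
17484 + f(24 - 1*(-83), 39 - 44) = 17484 + (39 - 44) = 17484 - 5 = 17479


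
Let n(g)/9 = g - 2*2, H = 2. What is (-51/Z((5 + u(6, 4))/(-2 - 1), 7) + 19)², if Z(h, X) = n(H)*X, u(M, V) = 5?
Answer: 664225/1764 ≈ 376.54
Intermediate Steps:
n(g) = -36 + 9*g (n(g) = 9*(g - 2*2) = 9*(g - 4) = 9*(-4 + g) = -36 + 9*g)
Z(h, X) = -18*X (Z(h, X) = (-36 + 9*2)*X = (-36 + 18)*X = -18*X)
(-51/Z((5 + u(6, 4))/(-2 - 1), 7) + 19)² = (-51/((-18*7)) + 19)² = (-51/(-126) + 19)² = (-51*(-1/126) + 19)² = (17/42 + 19)² = (815/42)² = 664225/1764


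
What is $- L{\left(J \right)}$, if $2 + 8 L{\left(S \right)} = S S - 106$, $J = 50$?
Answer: $-299$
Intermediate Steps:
$L{\left(S \right)} = - \frac{27}{2} + \frac{S^{2}}{8}$ ($L{\left(S \right)} = - \frac{1}{4} + \frac{S S - 106}{8} = - \frac{1}{4} + \frac{S^{2} - 106}{8} = - \frac{1}{4} + \frac{-106 + S^{2}}{8} = - \frac{1}{4} + \left(- \frac{53}{4} + \frac{S^{2}}{8}\right) = - \frac{27}{2} + \frac{S^{2}}{8}$)
$- L{\left(J \right)} = - (- \frac{27}{2} + \frac{50^{2}}{8}) = - (- \frac{27}{2} + \frac{1}{8} \cdot 2500) = - (- \frac{27}{2} + \frac{625}{2}) = \left(-1\right) 299 = -299$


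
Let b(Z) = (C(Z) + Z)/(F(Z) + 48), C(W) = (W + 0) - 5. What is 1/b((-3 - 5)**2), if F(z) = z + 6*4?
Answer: 136/123 ≈ 1.1057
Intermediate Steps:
C(W) = -5 + W (C(W) = W - 5 = -5 + W)
F(z) = 24 + z (F(z) = z + 24 = 24 + z)
b(Z) = (-5 + 2*Z)/(72 + Z) (b(Z) = ((-5 + Z) + Z)/((24 + Z) + 48) = (-5 + 2*Z)/(72 + Z))
1/b((-3 - 5)**2) = 1/((-5 + 2*(-3 - 5)**2)/(72 + (-3 - 5)**2)) = 1/((-5 + 2*(-8)**2)/(72 + (-8)**2)) = 1/((-5 + 2*64)/(72 + 64)) = 1/((-5 + 128)/136) = 1/((1/136)*123) = 1/(123/136) = 136/123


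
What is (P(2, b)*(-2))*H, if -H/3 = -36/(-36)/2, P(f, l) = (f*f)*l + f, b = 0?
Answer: 6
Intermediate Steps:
P(f, l) = f + l*f² (P(f, l) = f²*l + f = l*f² + f = f + l*f²)
H = -3/2 (H = -3*(-36/(-36))/2 = -3*(-36*(-1/36))/2 = -3/2 ≈ -1.5000)
(P(2, b)*(-2))*H = ((2*(1 + 2*0))*(-2))*(-3/2) = ((2*(1 + 0))*(-2))*(-3/2) = ((2*1)*(-2))*(-3/2) = (2*(-2))*(-3/2) = -4*(-3/2) = 6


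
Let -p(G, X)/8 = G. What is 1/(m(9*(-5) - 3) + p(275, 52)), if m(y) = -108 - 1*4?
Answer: -1/2312 ≈ -0.00043253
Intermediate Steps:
p(G, X) = -8*G
m(y) = -112 (m(y) = -108 - 4 = -112)
1/(m(9*(-5) - 3) + p(275, 52)) = 1/(-112 - 8*275) = 1/(-112 - 2200) = 1/(-2312) = -1/2312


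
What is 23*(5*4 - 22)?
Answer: -46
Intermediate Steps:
23*(5*4 - 22) = 23*(20 - 22) = 23*(-2) = -46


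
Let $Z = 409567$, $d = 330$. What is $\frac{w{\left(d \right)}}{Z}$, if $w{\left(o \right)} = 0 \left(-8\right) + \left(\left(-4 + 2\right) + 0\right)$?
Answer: $- \frac{2}{409567} \approx -4.8832 \cdot 10^{-6}$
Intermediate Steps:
$w{\left(o \right)} = -2$ ($w{\left(o \right)} = 0 + \left(-2 + 0\right) = 0 - 2 = -2$)
$\frac{w{\left(d \right)}}{Z} = - \frac{2}{409567}$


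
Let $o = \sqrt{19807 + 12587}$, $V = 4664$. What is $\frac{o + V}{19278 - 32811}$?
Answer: $- \frac{4664}{13533} - \frac{\sqrt{32394}}{13533} \approx -0.35794$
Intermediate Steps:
$o = \sqrt{32394} \approx 179.98$
$\frac{o + V}{19278 - 32811} = \frac{\sqrt{32394} + 4664}{19278 - 32811} = \frac{4664 + \sqrt{32394}}{-13533} = \left(4664 + \sqrt{32394}\right) \left(- \frac{1}{13533}\right) = - \frac{4664}{13533} - \frac{\sqrt{32394}}{13533}$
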